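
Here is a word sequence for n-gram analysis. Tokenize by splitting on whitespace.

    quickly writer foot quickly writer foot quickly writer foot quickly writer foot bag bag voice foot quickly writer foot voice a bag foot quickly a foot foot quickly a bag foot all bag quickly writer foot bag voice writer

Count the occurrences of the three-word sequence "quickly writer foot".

6

Scanning the 37 overlapping trigram windows for "quickly writer foot":
  position 1–3: quickly writer foot
  position 4–6: quickly writer foot
  position 7–9: quickly writer foot
  position 10–12: quickly writer foot
  position 17–19: quickly writer foot
  position 34–36: quickly writer foot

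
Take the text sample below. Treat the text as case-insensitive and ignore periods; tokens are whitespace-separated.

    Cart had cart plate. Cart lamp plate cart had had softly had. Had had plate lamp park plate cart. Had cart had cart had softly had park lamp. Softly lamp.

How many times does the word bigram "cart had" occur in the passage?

5

Scanning the 29 overlapping bigram windows for "cart had":
  position 1–2: cart had
  position 8–9: cart had
  position 19–20: cart had
  position 21–22: cart had
  position 23–24: cart had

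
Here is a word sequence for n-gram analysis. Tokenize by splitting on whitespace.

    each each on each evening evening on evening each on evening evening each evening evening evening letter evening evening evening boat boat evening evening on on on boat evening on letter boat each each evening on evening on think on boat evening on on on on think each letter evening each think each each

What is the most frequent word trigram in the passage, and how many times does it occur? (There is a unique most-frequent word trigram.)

"on on on", 3 times

Trigram frequencies (highest first):
  on on on: 3
  each evening evening: 2
  evening evening on: 2
  evening on evening: 2
  evening evening evening: 2
  evening on on: 2
  … (37 more, each ≤ 2)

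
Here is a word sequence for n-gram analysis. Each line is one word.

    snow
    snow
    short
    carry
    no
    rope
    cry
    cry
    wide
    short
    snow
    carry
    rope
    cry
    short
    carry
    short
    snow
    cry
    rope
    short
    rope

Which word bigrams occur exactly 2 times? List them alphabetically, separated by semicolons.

rope cry; short carry; short snow

Bigram counts meeting the condition (exactly 2 times):
  rope cry: 2
  short carry: 2
  short snow: 2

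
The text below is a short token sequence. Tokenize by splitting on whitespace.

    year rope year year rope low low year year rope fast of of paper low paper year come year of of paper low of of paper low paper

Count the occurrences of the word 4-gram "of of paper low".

3

Scanning the 25 overlapping 4-gram windows for "of of paper low":
  position 12–15: of of paper low
  position 20–23: of of paper low
  position 24–27: of of paper low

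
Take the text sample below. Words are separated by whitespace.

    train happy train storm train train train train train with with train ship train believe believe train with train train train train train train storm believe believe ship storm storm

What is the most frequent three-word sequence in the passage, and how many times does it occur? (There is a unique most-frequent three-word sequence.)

"train train train", 7 times

Trigram frequencies (highest first):
  train train train: 7
  train happy train: 1
  happy train storm: 1
  train storm train: 1
  storm train train: 1
  train train with: 1
  … (16 more, each ≤ 1)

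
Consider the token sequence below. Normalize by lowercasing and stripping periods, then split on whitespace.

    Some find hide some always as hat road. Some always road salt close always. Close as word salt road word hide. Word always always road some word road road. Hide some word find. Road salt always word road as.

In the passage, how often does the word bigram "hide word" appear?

Scanning the 38 overlapping bigram windows for "hide word":
  position 21–22: hide word

1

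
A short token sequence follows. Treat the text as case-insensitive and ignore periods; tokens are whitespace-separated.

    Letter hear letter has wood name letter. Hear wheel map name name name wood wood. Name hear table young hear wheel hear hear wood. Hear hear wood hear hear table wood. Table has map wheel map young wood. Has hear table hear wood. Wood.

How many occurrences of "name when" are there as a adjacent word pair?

Scanning the 43 overlapping bigram windows for "name when":
  (none found)

0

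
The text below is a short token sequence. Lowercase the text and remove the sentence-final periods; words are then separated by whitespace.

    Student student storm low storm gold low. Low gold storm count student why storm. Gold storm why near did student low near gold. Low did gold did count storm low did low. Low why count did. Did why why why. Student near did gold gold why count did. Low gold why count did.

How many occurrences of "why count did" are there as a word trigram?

Scanning the 51 overlapping trigram windows for "why count did":
  position 34–36: why count did
  position 46–48: why count did
  position 51–53: why count did

3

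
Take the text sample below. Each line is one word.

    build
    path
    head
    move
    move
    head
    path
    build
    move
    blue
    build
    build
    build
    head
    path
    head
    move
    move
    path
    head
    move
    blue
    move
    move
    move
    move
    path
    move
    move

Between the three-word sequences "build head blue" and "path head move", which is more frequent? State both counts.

"build head blue": 0 occurrences
"path head move": 3 occurrences

"path head move" (3 vs 0)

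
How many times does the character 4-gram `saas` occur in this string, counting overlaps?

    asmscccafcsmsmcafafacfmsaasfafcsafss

1

Sliding a length-4 window over the 36 characters (33 positions):
  position 24–27: saas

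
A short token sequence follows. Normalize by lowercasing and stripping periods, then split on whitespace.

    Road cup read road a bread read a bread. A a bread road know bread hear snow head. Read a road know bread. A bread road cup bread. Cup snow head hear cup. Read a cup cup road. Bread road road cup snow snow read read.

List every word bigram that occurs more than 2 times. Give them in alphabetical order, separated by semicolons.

a bread; bread road; read a; road cup

Bigram counts meeting the condition (more than 2 times):
  a bread: 4
  bread road: 3
  read a: 3
  road cup: 3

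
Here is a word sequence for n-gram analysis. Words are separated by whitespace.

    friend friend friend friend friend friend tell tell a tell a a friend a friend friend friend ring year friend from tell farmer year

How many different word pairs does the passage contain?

15

24 tokens → 23 bigram windows in total.
Repeated bigrams (each contributes count−1 duplicates):
  friend friend: 7
  a friend: 2
  tell a: 2
8 duplicate windows → 23 − 8 = 15 distinct.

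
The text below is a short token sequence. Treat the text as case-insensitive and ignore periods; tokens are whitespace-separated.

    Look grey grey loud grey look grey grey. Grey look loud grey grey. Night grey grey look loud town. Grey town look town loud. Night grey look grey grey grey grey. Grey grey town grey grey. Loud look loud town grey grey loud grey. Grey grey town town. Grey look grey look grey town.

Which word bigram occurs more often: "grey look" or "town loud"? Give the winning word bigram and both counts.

"grey look": 6 occurrences
"town loud": 1 occurrence

"grey look" (6 vs 1)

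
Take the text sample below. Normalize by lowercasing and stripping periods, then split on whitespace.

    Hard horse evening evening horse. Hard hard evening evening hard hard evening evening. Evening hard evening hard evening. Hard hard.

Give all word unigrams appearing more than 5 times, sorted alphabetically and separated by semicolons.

Unigram counts meeting the condition (more than 5 times):
  evening: 9
  hard: 9

evening; hard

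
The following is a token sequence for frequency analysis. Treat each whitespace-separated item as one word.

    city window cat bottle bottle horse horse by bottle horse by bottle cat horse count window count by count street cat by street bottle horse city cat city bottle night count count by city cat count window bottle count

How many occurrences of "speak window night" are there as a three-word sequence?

0

Scanning the 37 overlapping trigram windows for "speak window night":
  (none found)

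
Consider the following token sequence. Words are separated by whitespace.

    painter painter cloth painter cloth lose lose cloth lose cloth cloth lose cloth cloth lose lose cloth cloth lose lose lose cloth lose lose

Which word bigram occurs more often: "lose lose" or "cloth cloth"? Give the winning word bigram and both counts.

"lose lose": 5 occurrences
"cloth cloth": 3 occurrences

"lose lose" (5 vs 3)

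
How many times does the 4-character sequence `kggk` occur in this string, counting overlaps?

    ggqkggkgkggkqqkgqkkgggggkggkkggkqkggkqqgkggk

Sliding a length-4 window over the 44 characters (41 positions):
  position 4–7: kggk
  position 9–12: kggk
  position 25–28: kggk
  position 29–32: kggk
  position 34–37: kggk
  position 41–44: kggk

6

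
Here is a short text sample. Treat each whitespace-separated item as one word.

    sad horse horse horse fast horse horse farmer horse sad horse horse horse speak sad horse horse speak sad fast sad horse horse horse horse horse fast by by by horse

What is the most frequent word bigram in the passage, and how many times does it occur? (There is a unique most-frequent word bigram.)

"horse horse", 10 times

Bigram frequencies (highest first):
  horse horse: 10
  sad horse: 4
  horse fast: 2
  horse speak: 2
  speak sad: 2
  by by: 2
  … (8 more, each ≤ 1)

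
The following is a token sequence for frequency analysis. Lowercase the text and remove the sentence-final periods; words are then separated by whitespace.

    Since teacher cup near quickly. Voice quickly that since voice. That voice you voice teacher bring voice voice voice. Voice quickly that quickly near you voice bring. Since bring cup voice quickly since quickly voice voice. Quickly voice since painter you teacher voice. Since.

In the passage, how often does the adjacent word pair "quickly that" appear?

2

Scanning the 43 overlapping bigram windows for "quickly that":
  position 7–8: quickly that
  position 21–22: quickly that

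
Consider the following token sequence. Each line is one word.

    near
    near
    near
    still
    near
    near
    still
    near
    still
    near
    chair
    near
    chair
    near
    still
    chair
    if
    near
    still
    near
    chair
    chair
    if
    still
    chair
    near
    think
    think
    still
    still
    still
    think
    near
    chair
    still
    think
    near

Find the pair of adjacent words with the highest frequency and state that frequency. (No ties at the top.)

Bigram frequencies (highest first):
  near still: 5
  still near: 4
  near chair: 4
  near near: 3
  chair near: 3
  still chair: 2
  … (11 more, each ≤ 2)

"near still", 5 times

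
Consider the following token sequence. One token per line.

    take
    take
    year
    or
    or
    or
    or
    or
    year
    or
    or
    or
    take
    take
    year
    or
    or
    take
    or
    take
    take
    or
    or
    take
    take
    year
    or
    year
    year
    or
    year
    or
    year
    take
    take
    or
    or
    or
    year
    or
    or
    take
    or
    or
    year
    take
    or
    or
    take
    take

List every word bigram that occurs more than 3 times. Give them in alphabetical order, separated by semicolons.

Bigram counts meeting the condition (more than 3 times):
  or or: 13
  or take: 6
  or year: 6
  take or: 5
  take take: 6
  year or: 7

or or; or take; or year; take or; take take; year or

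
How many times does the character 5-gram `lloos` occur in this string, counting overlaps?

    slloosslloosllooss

3

Sliding a length-5 window over the 18 characters (14 positions):
  position 2–6: lloos
  position 8–12: lloos
  position 13–17: lloos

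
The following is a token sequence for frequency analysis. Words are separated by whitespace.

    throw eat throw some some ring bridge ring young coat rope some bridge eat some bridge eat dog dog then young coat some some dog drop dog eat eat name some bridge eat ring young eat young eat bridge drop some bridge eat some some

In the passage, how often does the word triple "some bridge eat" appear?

Scanning the 43 overlapping trigram windows for "some bridge eat":
  position 12–14: some bridge eat
  position 15–17: some bridge eat
  position 31–33: some bridge eat
  position 41–43: some bridge eat

4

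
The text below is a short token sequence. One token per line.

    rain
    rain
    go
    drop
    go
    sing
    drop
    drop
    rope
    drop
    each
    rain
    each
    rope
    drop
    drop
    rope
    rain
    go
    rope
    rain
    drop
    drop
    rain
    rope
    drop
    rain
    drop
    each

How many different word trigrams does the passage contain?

26

29 tokens → 27 trigram windows in total.
Repeated trigrams (each contributes count−1 duplicates):
  drop drop rope: 2
1 duplicate windows → 27 − 1 = 26 distinct.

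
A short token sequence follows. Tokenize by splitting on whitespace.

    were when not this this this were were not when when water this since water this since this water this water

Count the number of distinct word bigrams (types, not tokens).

15

21 tokens → 20 bigram windows in total.
Repeated bigrams (each contributes count−1 duplicates):
  water this: 3
  this since: 2
  this this: 2
  this water: 2
5 duplicate windows → 20 − 5 = 15 distinct.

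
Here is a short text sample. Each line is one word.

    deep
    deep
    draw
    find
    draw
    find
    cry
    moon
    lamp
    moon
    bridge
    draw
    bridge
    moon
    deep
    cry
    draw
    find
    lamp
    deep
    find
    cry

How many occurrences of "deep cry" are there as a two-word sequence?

1

Scanning the 21 overlapping bigram windows for "deep cry":
  position 15–16: deep cry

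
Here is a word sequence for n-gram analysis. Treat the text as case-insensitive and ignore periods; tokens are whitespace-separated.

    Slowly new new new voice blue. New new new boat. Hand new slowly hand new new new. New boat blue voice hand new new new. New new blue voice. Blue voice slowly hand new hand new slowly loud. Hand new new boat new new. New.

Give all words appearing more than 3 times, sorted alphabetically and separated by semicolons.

Unigram counts meeting the condition (more than 3 times):
  blue: 4
  hand: 6
  new: 23
  slowly: 4
  voice: 4

blue; hand; new; slowly; voice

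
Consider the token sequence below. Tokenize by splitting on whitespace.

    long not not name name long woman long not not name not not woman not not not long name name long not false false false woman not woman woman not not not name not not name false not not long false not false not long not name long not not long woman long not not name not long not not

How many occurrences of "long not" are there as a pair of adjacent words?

Scanning the 59 overlapping bigram windows for "long not":
  position 1–2: long not
  position 8–9: long not
  position 21–22: long not
  position 45–46: long not
  position 48–49: long not
  position 53–54: long not
  position 58–59: long not

7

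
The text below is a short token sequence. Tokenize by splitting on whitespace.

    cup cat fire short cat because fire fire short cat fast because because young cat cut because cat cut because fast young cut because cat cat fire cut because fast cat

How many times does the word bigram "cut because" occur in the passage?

4

Scanning the 30 overlapping bigram windows for "cut because":
  position 16–17: cut because
  position 19–20: cut because
  position 23–24: cut because
  position 28–29: cut because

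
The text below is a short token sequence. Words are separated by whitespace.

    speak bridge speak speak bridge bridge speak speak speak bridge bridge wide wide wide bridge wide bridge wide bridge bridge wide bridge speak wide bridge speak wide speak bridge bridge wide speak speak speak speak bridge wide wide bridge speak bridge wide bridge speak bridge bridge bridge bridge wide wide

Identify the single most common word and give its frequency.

Unigram frequencies (highest first):
  bridge: 21
  speak: 15
  wide: 14

"bridge", 21 times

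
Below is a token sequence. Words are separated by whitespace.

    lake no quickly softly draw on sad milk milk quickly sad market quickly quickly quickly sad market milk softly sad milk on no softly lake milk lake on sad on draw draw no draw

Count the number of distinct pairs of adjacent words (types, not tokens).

34 tokens → 33 bigram windows in total.
Repeated bigrams (each contributes count−1 duplicates):
  on sad: 2
  quickly quickly: 2
  quickly sad: 2
  sad market: 2
  sad milk: 2
5 duplicate windows → 33 − 5 = 28 distinct.

28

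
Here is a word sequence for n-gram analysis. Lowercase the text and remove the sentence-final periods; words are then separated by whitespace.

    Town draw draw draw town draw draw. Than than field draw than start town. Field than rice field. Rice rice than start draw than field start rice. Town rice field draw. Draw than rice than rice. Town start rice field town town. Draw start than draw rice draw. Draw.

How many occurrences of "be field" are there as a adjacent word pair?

0

Scanning the 48 overlapping bigram windows for "be field":
  (none found)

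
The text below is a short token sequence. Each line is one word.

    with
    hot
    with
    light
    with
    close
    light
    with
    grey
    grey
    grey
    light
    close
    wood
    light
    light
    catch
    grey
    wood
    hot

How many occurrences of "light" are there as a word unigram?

5

Scanning the 20 tokens for "light":
  position 4: light
  position 7: light
  position 12: light
  position 15: light
  position 16: light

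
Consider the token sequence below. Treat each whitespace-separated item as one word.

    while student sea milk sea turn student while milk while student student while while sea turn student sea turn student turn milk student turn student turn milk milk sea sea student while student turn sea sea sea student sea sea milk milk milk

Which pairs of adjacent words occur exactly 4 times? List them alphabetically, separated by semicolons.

Bigram counts meeting the condition (exactly 4 times):
  sea sea: 4
  student turn: 4
  turn student: 4

sea sea; student turn; turn student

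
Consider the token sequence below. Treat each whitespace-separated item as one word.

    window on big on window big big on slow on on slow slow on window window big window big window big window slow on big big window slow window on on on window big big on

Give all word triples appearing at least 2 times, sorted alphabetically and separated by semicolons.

Trigram counts meeting the condition (at least 2 times):
  big big on: 2
  big window big: 2
  big window slow: 2
  on window big: 2
  window big big: 2
  window big window: 3

big big on; big window big; big window slow; on window big; window big big; window big window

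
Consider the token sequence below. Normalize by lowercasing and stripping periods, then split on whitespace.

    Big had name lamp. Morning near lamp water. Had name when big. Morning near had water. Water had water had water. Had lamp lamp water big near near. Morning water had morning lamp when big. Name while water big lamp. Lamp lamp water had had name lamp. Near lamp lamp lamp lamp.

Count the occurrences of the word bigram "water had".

Scanning the 51 overlapping bigram windows for "water had":
  position 8–9: water had
  position 17–18: water had
  position 19–20: water had
  position 21–22: water had
  position 30–31: water had
  position 43–44: water had

6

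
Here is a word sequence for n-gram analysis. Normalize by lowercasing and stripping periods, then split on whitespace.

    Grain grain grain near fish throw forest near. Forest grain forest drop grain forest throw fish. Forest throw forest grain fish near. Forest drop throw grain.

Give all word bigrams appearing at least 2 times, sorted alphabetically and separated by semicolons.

forest drop; forest grain; forest throw; grain forest; grain grain; near forest; throw forest

Bigram counts meeting the condition (at least 2 times):
  forest drop: 2
  forest grain: 2
  forest throw: 2
  grain forest: 2
  grain grain: 2
  near forest: 2
  throw forest: 2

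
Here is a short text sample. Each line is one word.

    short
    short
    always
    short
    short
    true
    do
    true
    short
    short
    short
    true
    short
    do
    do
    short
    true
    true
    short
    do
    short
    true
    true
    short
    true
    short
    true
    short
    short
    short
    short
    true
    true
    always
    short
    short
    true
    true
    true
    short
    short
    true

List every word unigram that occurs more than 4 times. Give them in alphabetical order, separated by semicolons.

Unigram counts meeting the condition (more than 4 times):
  short: 21
  true: 15

short; true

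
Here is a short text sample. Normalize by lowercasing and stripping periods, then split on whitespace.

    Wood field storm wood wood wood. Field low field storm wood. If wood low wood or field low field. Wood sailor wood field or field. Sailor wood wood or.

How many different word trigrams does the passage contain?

29 tokens → 27 trigram windows in total.
Repeated trigrams (each contributes count−1 duplicates):
  field low field: 2
  field storm wood: 2
2 duplicate windows → 27 − 2 = 25 distinct.

25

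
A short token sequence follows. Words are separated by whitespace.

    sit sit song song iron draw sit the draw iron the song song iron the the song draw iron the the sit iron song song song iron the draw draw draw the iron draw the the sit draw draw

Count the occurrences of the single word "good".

Scanning the 39 tokens for "good":
  (none found)

0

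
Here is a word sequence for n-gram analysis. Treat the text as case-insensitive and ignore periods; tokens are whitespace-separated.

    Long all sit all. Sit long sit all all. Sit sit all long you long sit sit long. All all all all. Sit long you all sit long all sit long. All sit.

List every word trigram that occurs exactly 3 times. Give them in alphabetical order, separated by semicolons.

long all sit; sit long all

Trigram counts meeting the condition (exactly 3 times):
  long all sit: 3
  sit long all: 3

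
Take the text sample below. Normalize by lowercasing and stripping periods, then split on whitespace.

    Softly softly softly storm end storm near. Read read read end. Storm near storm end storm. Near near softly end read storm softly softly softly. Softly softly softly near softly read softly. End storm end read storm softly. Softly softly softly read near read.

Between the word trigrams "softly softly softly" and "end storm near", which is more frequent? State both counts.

"softly softly softly" (7 vs 3)

"softly softly softly": 7 occurrences
"end storm near": 3 occurrences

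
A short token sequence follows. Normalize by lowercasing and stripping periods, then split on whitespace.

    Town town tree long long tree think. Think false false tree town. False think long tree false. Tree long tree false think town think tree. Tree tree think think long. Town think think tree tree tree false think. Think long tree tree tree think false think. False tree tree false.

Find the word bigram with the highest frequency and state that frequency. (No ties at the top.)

Bigram frequencies (highest first):
  tree tree: 7
  long tree: 4
  think think: 4
  false think: 4
  tree false: 4
  tree think: 3
  … (14 more, each ≤ 3)

"tree tree", 7 times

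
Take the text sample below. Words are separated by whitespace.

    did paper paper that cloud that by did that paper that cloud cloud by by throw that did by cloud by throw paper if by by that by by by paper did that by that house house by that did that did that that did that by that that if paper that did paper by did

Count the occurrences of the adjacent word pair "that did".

Scanning the 55 overlapping bigram windows for "that did":
  position 17–18: that did
  position 39–40: that did
  position 41–42: that did
  position 44–45: that did
  position 52–53: that did

5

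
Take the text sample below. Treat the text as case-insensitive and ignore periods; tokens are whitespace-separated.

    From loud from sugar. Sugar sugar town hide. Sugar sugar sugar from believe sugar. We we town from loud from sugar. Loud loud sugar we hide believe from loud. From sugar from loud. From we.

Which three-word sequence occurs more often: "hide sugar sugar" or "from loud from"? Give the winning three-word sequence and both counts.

"from loud from" (4 vs 1)

"hide sugar sugar": 1 occurrence
"from loud from": 4 occurrences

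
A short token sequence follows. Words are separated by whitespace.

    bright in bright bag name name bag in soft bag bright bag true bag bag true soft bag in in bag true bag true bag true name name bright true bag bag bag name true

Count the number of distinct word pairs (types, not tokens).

20

35 tokens → 34 bigram windows in total.
Repeated bigrams (each contributes count−1 duplicates):
  bag true: 5
  true bag: 4
  bag bag: 3
  bag in: 2
  bag name: 2
  bright bag: 2
  name name: 2
  soft bag: 2
14 duplicate windows → 34 − 14 = 20 distinct.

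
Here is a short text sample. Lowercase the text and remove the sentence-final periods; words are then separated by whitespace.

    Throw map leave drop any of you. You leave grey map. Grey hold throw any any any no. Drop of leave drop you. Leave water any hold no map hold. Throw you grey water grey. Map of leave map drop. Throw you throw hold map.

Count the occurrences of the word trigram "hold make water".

Scanning the 43 overlapping trigram windows for "hold make water":
  (none found)

0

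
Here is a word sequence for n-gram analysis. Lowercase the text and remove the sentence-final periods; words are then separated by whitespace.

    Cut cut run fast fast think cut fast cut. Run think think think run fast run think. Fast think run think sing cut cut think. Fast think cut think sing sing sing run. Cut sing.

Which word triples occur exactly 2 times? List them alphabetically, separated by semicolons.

Trigram counts meeting the condition (exactly 2 times):
  fast think cut: 2
  think fast think: 2

fast think cut; think fast think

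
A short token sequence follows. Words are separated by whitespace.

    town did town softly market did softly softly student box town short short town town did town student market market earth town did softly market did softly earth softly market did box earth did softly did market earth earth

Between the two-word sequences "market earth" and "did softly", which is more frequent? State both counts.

"market earth": 2 occurrences
"did softly": 4 occurrences

"did softly" (4 vs 2)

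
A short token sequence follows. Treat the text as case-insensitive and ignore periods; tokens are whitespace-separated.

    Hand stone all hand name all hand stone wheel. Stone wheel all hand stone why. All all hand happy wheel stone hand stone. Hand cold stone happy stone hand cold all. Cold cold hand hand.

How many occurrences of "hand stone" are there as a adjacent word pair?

Scanning the 34 overlapping bigram windows for "hand stone":
  position 1–2: hand stone
  position 7–8: hand stone
  position 13–14: hand stone
  position 22–23: hand stone

4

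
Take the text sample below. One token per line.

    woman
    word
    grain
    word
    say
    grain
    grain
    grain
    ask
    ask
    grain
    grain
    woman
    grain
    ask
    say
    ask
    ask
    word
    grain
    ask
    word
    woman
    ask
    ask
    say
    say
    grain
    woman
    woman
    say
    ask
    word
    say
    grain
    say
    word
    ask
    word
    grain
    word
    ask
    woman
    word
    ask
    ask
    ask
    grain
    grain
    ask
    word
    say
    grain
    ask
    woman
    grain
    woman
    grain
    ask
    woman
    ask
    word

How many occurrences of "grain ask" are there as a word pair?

6

Scanning the 61 overlapping bigram windows for "grain ask":
  position 8–9: grain ask
  position 14–15: grain ask
  position 20–21: grain ask
  position 49–50: grain ask
  position 53–54: grain ask
  position 58–59: grain ask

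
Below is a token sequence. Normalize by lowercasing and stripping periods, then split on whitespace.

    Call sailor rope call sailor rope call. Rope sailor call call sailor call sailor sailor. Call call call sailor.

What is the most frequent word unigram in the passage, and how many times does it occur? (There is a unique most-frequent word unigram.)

Unigram frequencies (highest first):
  call: 9
  sailor: 7
  rope: 3

"call", 9 times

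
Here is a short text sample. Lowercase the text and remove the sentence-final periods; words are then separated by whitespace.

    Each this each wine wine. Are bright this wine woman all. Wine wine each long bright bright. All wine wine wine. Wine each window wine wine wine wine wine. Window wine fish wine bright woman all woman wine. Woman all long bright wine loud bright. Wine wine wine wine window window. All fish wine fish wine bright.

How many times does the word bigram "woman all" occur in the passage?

3

Scanning the 56 overlapping bigram windows for "woman all":
  position 10–11: woman all
  position 35–36: woman all
  position 39–40: woman all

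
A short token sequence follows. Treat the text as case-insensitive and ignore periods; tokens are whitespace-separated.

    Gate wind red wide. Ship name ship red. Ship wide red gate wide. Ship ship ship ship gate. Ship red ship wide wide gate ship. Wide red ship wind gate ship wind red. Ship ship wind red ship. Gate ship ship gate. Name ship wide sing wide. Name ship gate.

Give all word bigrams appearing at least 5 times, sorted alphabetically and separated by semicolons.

red ship; ship ship

Bigram counts meeting the condition (at least 5 times):
  red ship: 5
  ship ship: 5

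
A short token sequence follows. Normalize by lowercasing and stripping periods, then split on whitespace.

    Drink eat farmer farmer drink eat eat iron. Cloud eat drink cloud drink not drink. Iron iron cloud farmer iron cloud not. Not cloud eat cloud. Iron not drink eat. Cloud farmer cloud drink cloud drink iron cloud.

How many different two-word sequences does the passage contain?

38 tokens → 37 bigram windows in total.
Repeated bigrams (each contributes count−1 duplicates):
  iron cloud: 4
  cloud drink: 3
  drink eat: 3
  cloud eat: 2
  cloud farmer: 2
  drink cloud: 2
  drink iron: 2
  eat cloud: 2
  … (1 more repeated)
13 duplicate windows → 37 − 13 = 24 distinct.

24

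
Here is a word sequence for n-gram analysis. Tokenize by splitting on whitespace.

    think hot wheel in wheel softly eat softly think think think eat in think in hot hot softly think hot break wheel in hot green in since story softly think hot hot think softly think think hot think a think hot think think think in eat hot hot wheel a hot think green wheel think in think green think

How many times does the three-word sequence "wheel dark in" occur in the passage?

0

Scanning the 57 overlapping trigram windows for "wheel dark in":
  (none found)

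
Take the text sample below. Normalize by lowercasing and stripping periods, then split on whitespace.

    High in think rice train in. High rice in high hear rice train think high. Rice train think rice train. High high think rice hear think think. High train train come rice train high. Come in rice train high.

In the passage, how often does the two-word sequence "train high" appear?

Scanning the 38 overlapping bigram windows for "train high":
  position 20–21: train high
  position 33–34: train high
  position 38–39: train high

3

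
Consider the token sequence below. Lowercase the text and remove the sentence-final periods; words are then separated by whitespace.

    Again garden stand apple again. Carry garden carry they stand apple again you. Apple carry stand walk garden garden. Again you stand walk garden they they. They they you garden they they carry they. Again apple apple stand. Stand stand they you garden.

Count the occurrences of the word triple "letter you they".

0

Scanning the 41 overlapping trigram windows for "letter you they":
  (none found)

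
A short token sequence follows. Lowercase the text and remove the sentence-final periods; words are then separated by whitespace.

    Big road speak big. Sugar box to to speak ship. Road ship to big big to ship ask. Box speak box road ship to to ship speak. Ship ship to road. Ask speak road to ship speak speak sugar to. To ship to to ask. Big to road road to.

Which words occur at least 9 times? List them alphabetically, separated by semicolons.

Unigram counts meeting the condition (at least 9 times):
  ship: 9
  to: 14

ship; to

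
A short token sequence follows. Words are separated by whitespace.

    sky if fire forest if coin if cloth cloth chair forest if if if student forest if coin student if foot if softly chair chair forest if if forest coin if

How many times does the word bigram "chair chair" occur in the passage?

1

Scanning the 30 overlapping bigram windows for "chair chair":
  position 24–25: chair chair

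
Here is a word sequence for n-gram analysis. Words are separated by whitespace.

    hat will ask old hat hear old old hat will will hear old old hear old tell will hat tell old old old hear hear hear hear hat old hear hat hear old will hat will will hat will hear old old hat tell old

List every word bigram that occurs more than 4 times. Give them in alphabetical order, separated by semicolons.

hear old; old old

Bigram counts meeting the condition (more than 4 times):
  hear old: 5
  old old: 5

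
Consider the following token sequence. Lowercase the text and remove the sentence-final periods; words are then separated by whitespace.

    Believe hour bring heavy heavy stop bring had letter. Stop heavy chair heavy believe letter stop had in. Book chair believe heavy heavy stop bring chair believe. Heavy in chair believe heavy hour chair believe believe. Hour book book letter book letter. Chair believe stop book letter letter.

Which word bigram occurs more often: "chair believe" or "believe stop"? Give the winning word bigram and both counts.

"chair believe": 5 occurrences
"believe stop": 1 occurrence

"chair believe" (5 vs 1)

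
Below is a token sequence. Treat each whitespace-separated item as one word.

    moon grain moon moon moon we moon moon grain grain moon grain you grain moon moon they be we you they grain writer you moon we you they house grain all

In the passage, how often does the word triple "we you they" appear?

Scanning the 29 overlapping trigram windows for "we you they":
  position 19–21: we you they
  position 26–28: we you they

2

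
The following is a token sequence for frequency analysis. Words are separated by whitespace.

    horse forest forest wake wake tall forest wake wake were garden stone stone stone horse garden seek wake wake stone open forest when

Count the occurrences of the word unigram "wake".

6

Scanning the 23 tokens for "wake":
  position 4: wake
  position 5: wake
  position 8: wake
  position 9: wake
  position 18: wake
  position 19: wake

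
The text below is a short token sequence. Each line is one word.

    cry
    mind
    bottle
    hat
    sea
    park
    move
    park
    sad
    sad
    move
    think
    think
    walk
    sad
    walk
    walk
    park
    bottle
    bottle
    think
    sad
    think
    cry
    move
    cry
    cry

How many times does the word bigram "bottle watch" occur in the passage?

0

Scanning the 26 overlapping bigram windows for "bottle watch":
  (none found)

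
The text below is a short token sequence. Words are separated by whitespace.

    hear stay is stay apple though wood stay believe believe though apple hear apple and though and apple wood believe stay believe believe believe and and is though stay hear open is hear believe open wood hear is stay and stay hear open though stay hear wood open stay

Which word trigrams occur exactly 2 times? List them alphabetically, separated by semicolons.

stay believe believe; stay hear open; though stay hear

Trigram counts meeting the condition (exactly 2 times):
  stay believe believe: 2
  stay hear open: 2
  though stay hear: 2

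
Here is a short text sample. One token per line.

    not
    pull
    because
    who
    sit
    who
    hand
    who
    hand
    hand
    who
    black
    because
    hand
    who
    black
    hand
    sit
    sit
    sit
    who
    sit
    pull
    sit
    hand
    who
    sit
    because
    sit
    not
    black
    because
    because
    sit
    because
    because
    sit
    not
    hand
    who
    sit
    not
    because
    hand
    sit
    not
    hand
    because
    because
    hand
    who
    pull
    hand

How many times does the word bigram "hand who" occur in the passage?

6

Scanning the 52 overlapping bigram windows for "hand who":
  position 7–8: hand who
  position 10–11: hand who
  position 14–15: hand who
  position 25–26: hand who
  position 39–40: hand who
  position 50–51: hand who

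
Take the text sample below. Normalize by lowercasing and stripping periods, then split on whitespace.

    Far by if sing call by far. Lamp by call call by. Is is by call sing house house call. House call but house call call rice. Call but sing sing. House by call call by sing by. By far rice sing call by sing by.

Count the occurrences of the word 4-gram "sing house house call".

Scanning the 43 overlapping 4-gram windows for "sing house house call":
  position 17–20: sing house house call

1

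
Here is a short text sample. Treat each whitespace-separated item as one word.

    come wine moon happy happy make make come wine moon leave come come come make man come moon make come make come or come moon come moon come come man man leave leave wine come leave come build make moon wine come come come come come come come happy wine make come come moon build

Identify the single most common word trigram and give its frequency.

"come come come", 6 times

Trigram frequencies (highest first):
  come come come: 6
  come wine moon: 2
  come moon come: 2
  wine moon happy: 1
  moon happy happy: 1
  happy happy make: 1
  … (40 more, each ≤ 1)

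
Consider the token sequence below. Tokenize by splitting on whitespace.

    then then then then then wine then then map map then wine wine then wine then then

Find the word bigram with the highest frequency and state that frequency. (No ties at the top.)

"then then", 6 times

Bigram frequencies (highest first):
  then then: 6
  then wine: 3
  wine then: 3
  then map: 1
  map map: 1
  map then: 1
  … (1 more, each ≤ 1)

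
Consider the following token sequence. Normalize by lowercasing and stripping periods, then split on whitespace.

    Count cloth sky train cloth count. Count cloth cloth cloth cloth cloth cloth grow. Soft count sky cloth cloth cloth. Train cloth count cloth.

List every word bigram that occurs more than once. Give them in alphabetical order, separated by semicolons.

Bigram counts meeting the condition (more than once):
  cloth cloth: 7
  cloth count: 2
  count cloth: 3
  train cloth: 2

cloth cloth; cloth count; count cloth; train cloth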